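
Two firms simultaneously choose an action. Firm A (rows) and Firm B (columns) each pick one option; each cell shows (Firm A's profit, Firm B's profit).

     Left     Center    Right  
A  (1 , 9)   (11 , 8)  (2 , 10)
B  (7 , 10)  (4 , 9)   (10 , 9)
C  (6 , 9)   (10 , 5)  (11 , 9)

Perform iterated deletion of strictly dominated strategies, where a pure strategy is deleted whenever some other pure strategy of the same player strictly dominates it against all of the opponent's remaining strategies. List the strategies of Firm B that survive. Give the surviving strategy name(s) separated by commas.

Left, Right

For Firm B, Left strictly dominates Center on the remaining rows (A: 9>8, B: 10>9, C: 9>5); eliminate Center.
For Firm A, B strictly dominates A on the remaining columns (Left: 7>1, Right: 10>2); eliminate A.
Among the remaining strategies, none is strictly dominated by another pure strategy of the same player, so the elimination stops.
Surviving strategies — Firm A: {B, C}; Firm B: {Left, Right}.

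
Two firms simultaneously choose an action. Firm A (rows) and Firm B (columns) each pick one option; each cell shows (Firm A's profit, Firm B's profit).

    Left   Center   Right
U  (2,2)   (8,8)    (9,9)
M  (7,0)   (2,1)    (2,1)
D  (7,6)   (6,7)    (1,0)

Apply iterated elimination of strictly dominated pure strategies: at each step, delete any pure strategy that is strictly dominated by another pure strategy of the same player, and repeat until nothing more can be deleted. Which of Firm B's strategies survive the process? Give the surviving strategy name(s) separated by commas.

Firm B's strategy Left is strictly dominated by Center (U: 8>2, M: 1>0, D: 7>6) and is removed.
Row M is eliminated: U beats it against every remaining column (Center: 8>2, Right: 9>2).
For Firm A, U strictly dominates D on the remaining columns (Center: 8>6, Right: 9>1); eliminate D.
For Firm B, Right strictly dominates Center on the remaining rows (U: 9>8); eliminate Center.
Among the remaining strategies, none is strictly dominated by another pure strategy of the same player, so the elimination stops.
Surviving strategies — Firm A: {U}; Firm B: {Right}.

Right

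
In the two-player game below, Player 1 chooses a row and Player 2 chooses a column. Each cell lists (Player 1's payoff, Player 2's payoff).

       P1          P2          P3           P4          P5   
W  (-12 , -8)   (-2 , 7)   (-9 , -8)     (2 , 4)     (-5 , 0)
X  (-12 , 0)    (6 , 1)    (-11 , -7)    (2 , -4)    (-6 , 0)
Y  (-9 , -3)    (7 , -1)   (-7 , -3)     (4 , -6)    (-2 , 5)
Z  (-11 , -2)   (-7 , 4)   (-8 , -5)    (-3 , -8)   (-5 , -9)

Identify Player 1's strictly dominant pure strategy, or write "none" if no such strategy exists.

Y

Y vs W: P1: -9>-12, P2: 7>-2, P3: -7>-9, P4: 4>2, P5: -2>-5.
Y vs X: P1: -9>-12, P2: 7>6, P3: -7>-11, P4: 4>2, P5: -2>-6.
Y vs Z: P1: -9>-11, P2: 7>-7, P3: -7>-8, P4: 4>-3, P5: -2>-5.
Y strictly beats every other strategy against every opponent action, so it is strictly dominant.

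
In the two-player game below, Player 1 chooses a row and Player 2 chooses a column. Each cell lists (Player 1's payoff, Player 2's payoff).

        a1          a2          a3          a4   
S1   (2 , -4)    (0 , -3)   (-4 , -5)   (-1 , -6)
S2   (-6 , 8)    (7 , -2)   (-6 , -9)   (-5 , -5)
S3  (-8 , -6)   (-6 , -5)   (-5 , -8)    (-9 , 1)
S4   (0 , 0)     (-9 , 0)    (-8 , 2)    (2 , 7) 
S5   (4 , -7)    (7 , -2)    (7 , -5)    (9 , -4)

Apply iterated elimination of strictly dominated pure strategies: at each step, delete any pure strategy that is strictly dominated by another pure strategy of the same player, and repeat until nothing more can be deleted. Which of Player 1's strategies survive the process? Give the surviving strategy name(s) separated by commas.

For Player 1, S5 strictly dominates S1 on the remaining columns (a1: 4>2, a2: 7>0, a3: 7>-4, a4: 9>-1); eliminate S1.
Player 1's strategy S3 is strictly dominated by S5 (a1: 4>-8, a2: 7>-6, a3: 7>-5, a4: 9>-9) and is removed.
Player 1's strategy S4 is strictly dominated by S5 (a1: 4>0, a2: 7>-9, a3: 7>-8, a4: 9>2) and is removed.
For Player 2, a2 strictly dominates a3 on the remaining rows (S2: -2>-9, S5: -2>-5); eliminate a3.
Player 2's strategy a4 is strictly dominated by a2 (S2: -2>-5, S5: -2>-4) and is removed.
Among the remaining strategies, none is strictly dominated by another pure strategy of the same player, so the elimination stops.
Surviving strategies — Player 1: {S2, S5}; Player 2: {a1, a2}.

S2, S5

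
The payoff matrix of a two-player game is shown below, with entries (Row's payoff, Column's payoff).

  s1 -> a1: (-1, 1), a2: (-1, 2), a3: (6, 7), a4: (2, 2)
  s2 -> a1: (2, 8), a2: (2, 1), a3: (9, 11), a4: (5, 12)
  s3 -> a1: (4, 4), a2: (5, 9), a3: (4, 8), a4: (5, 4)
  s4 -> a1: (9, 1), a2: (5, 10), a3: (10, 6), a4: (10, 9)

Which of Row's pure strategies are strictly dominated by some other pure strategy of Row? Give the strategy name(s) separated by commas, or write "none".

s1: dominated, since s2 does at least as well everywhere (a1: 2>-1, a2: 2>-1, a3: 9>6, a4: 5>2).
s2 is strictly dominated by s4 (a1: 9>2, a2: 5>2, a3: 10>9, a4: 10>5).
s3 is not dominated — it holds its own against s1 at a1 (4>-1); s2 at a1 (4>2); s4 at a2 (5=5).
s4 is not dominated — it holds its own against s1 at a1 (9>-1); s2 at a1 (9>2); s3 at a1 (9>4).

s1, s2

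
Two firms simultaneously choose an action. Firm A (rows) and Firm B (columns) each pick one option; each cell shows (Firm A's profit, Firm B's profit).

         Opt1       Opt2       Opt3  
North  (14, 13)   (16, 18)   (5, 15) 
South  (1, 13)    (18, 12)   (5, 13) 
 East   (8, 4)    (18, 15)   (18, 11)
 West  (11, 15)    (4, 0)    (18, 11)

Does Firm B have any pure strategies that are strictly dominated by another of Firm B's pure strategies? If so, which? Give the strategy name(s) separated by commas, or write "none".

none

Opt1: no other strategy beats it everywhere (Opt2 at South (13>12); Opt3 at South (13=13)).
Opt2 is not dominated — it holds its own against Opt1 at North (18>13); Opt3 at North (18>15).
Opt3 is not dominated — it holds its own against Opt1 at North (15>13); Opt2 at South (13>12).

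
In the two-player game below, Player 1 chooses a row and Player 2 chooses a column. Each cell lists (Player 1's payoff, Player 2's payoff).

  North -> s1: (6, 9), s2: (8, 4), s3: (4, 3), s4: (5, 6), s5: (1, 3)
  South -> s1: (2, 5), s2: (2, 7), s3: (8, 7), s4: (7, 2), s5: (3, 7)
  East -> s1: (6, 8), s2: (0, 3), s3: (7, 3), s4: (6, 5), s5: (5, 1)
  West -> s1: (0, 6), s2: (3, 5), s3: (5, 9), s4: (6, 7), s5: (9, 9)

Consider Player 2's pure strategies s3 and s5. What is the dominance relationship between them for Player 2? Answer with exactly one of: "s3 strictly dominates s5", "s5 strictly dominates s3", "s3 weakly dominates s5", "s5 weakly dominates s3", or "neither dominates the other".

s3's payoffs vs s5's, by Player 1's action — North: 3=3, South: 7=7, East: 3>1, West: 9=9.
s3 is at least as good everywhere and strictly better somewhere (tied only at North, South, West), so s3 weakly but not strictly dominates s5.

s3 weakly dominates s5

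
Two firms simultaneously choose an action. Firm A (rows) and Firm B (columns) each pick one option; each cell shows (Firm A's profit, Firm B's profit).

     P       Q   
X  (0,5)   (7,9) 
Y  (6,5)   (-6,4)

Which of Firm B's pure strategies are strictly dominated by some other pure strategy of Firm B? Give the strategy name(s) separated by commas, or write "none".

P: no other strategy beats it everywhere (Q at Y (5>4)).
Q: no other strategy beats it everywhere (P at X (9>5)).

none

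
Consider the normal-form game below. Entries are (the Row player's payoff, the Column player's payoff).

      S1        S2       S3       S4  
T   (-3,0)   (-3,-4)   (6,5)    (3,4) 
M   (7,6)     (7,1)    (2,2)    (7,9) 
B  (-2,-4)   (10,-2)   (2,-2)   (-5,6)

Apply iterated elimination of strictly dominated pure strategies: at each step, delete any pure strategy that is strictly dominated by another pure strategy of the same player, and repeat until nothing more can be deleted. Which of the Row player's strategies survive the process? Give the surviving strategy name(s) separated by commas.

T, M

The Column player's strategy S1 is strictly dominated by S4 (T: 4>0, M: 9>6, B: 6>-4) and is removed.
For the Column player, S4 strictly dominates S2 on the remaining rows (T: 4>-4, M: 9>1, B: 6>-2); eliminate S2.
Row B is eliminated: T beats it against every remaining column (S3: 6>2, S4: 3>-5).
Among the remaining strategies, none is strictly dominated by another pure strategy of the same player, so the elimination stops.
Surviving strategies — the Row player: {T, M}; the Column player: {S3, S4}.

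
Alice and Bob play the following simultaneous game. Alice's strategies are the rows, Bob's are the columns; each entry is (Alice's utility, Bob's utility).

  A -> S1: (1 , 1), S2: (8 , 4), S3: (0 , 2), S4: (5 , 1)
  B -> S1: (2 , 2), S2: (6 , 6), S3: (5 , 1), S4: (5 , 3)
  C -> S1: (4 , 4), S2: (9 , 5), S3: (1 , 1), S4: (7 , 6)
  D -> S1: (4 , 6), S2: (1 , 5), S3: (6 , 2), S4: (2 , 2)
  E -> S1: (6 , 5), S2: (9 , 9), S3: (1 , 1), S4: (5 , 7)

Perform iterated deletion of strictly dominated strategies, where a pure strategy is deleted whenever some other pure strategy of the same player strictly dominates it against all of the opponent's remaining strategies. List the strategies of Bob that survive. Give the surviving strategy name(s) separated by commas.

Row A is eliminated: C beats it against every remaining column (S1: 4>1, S2: 9>8, S3: 1>0, S4: 7>5).
Column S3 is eliminated: S1 beats it against every remaining row (B: 2>1, C: 4>1, D: 6>2, E: 5>1).
Row B is eliminated: C beats it against every remaining column (S1: 4>2, S2: 9>6, S4: 7>5).
Row D is eliminated: E beats it against every remaining column (S1: 6>4, S2: 9>1, S4: 5>2).
Column S1 is eliminated: S2 beats it against every remaining row (C: 5>4, E: 9>5).
Among the remaining strategies, none is strictly dominated by another pure strategy of the same player, so the elimination stops.
Surviving strategies — Alice: {C, E}; Bob: {S2, S4}.

S2, S4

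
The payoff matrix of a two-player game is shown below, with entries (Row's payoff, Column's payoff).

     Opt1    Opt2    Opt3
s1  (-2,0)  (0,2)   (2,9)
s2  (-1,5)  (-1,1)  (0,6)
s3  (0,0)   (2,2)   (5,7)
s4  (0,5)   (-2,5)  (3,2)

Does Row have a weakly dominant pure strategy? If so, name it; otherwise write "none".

s3 vs s1: Opt1: 0>-2, Opt2: 2>0, Opt3: 5>2.
s3 vs s2: Opt1: 0>-1, Opt2: 2>-1, Opt3: 5>0.
s3 vs s4: Opt1: 0=0, Opt2: 2>-2, Opt3: 5>3.
s3 is at least as good as every other strategy against every opponent action, so it is weakly dominant.

s3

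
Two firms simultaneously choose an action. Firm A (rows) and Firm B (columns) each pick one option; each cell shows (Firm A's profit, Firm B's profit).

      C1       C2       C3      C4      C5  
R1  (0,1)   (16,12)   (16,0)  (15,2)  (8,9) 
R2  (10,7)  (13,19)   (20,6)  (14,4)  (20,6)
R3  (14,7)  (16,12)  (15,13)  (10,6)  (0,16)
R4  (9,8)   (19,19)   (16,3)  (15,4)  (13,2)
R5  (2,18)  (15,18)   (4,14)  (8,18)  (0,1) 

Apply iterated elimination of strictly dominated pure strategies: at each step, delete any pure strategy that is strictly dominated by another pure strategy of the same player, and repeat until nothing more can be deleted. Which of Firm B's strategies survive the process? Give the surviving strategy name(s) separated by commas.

For Firm A, R4 strictly dominates R5 on the remaining columns (C1: 9>2, C2: 19>15, C3: 16>4, C4: 15>8, C5: 13>0); eliminate R5.
Firm B's strategy C1 is strictly dominated by C2 (R1: 12>1, R2: 19>7, R3: 12>7, R4: 19>8) and is removed.
For Firm A, R4 strictly dominates R3 on the remaining columns (C2: 19>16, C3: 16>15, C4: 15>10, C5: 13>0); eliminate R3.
Firm B's strategy C3 is strictly dominated by C2 (R1: 12>0, R2: 19>6, R4: 19>3) and is removed.
Column C4 is eliminated: C2 beats it against every remaining row (R1: 12>2, R2: 19>4, R4: 19>4).
Row R1 is eliminated: R4 beats it against every remaining column (C2: 19>16, C5: 13>8).
For Firm B, C2 strictly dominates C5 on the remaining rows (R2: 19>6, R4: 19>2); eliminate C5.
Firm A's strategy R2 is strictly dominated by R4 (C2: 19>13) and is removed.
Among the remaining strategies, none is strictly dominated by another pure strategy of the same player, so the elimination stops.
Surviving strategies — Firm A: {R4}; Firm B: {C2}.

C2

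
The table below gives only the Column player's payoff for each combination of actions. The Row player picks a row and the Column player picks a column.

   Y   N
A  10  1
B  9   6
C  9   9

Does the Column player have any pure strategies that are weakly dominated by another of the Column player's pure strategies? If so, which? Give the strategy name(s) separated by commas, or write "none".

N

Nothing dominates Y: N at A (10>1).
Y weakly dominates N — A: 10>1, B: 9>6, C: 9=9.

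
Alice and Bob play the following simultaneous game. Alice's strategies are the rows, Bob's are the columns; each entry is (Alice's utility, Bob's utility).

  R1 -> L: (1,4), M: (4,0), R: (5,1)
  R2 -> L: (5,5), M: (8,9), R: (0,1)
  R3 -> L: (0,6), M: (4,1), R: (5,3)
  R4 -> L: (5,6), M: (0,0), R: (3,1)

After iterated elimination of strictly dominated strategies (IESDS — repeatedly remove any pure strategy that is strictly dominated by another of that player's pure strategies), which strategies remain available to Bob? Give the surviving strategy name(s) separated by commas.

Bob's strategy R is strictly dominated by L (R1: 4>1, R2: 5>1, R3: 6>3, R4: 6>1) and is removed.
Alice's strategy R1 is strictly dominated by R2 (L: 5>1, M: 8>4) and is removed.
Alice's strategy R3 is strictly dominated by R2 (L: 5>0, M: 8>4) and is removed.
Among the remaining strategies, none is strictly dominated by another pure strategy of the same player, so the elimination stops.
Surviving strategies — Alice: {R2, R4}; Bob: {L, M}.

L, M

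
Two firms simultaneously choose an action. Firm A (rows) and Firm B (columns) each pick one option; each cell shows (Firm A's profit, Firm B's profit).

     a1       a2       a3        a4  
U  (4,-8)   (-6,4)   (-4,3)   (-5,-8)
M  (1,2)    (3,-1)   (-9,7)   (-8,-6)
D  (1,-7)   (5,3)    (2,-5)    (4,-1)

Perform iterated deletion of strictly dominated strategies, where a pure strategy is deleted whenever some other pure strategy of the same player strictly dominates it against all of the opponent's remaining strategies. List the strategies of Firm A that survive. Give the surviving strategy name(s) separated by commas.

Column a1 is eliminated: a3 beats it against every remaining row (U: 3>-8, M: 7>2, D: -5>-7).
For Firm A, D strictly dominates U on the remaining columns (a2: 5>-6, a3: 2>-4, a4: 4>-5); eliminate U.
For Firm A, D strictly dominates M on the remaining columns (a2: 5>3, a3: 2>-9, a4: 4>-8); eliminate M.
Column a3 is eliminated: a2 beats it against every remaining row (D: 3>-5).
For Firm B, a2 strictly dominates a4 on the remaining rows (D: 3>-1); eliminate a4.
Among the remaining strategies, none is strictly dominated by another pure strategy of the same player, so the elimination stops.
Surviving strategies — Firm A: {D}; Firm B: {a2}.

D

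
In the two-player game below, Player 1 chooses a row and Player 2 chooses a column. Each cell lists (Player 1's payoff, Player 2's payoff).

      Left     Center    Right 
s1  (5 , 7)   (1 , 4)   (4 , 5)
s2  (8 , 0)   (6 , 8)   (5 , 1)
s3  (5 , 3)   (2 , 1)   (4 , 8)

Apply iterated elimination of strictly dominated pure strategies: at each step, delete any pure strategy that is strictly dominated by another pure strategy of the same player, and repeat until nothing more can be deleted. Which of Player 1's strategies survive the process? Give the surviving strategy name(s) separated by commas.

Row s1 is eliminated: s2 beats it against every remaining column (Left: 8>5, Center: 6>1, Right: 5>4).
For Player 1, s2 strictly dominates s3 on the remaining columns (Left: 8>5, Center: 6>2, Right: 5>4); eliminate s3.
For Player 2, Center strictly dominates Left on the remaining rows (s2: 8>0); eliminate Left.
Player 2's strategy Right is strictly dominated by Center (s2: 8>1) and is removed.
Among the remaining strategies, none is strictly dominated by another pure strategy of the same player, so the elimination stops.
Surviving strategies — Player 1: {s2}; Player 2: {Center}.

s2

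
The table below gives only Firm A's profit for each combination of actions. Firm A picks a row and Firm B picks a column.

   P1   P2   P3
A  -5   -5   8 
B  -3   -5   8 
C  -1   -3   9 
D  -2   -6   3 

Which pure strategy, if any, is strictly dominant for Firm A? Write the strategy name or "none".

C vs A: P1: -1>-5, P2: -3>-5, P3: 9>8.
C vs B: P1: -1>-3, P2: -3>-5, P3: 9>8.
C vs D: P1: -1>-2, P2: -3>-6, P3: 9>3.
C strictly beats every other strategy against every opponent action, so it is strictly dominant.

C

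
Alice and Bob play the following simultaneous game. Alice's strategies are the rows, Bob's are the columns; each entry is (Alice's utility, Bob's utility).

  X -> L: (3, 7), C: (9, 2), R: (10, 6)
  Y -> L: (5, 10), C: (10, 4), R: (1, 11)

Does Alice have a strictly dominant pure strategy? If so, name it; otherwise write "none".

none

X fails to dominate Y at L (3<5).
Y fails to dominate X at R (1<10).
No single strategy dominates all the others.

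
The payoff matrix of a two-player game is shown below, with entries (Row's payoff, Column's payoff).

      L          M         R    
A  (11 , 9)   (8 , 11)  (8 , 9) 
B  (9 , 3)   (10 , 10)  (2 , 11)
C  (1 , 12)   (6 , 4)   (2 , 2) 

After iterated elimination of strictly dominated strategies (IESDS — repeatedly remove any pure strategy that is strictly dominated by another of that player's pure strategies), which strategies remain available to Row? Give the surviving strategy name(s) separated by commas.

For Row, A strictly dominates C on the remaining columns (L: 11>1, M: 8>6, R: 8>2); eliminate C.
For Column, M strictly dominates L on the remaining rows (A: 11>9, B: 10>3); eliminate L.
Among the remaining strategies, none is strictly dominated by another pure strategy of the same player, so the elimination stops.
Surviving strategies — Row: {A, B}; Column: {M, R}.

A, B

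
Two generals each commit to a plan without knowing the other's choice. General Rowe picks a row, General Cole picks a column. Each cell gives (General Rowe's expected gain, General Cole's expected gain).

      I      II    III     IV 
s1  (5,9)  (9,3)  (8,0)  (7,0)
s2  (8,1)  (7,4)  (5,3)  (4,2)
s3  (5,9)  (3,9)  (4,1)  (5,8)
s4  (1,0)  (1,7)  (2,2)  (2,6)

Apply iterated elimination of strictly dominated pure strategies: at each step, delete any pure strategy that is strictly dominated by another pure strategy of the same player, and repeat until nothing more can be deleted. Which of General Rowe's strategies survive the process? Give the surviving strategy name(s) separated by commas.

s1, s2

General Rowe's strategy s4 is strictly dominated by s1 (I: 5>1, II: 9>1, III: 8>2, IV: 7>2) and is removed.
Column III is eliminated: II beats it against every remaining row (s1: 3>0, s2: 4>3, s3: 9>1).
General Cole's strategy IV is strictly dominated by II (s1: 3>0, s2: 4>2, s3: 9>8) and is removed.
For General Rowe, s2 strictly dominates s3 on the remaining columns (I: 8>5, II: 7>3); eliminate s3.
Among the remaining strategies, none is strictly dominated by another pure strategy of the same player, so the elimination stops.
Surviving strategies — General Rowe: {s1, s2}; General Cole: {I, II}.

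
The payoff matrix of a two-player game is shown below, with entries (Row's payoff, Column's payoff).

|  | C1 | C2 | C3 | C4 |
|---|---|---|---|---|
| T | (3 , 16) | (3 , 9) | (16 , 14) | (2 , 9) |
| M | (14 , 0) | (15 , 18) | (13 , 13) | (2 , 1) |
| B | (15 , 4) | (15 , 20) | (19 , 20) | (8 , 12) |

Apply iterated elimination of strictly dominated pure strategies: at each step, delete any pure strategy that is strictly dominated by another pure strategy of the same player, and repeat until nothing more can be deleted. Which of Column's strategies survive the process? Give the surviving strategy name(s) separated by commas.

C2, C3

Row T is eliminated: B beats it against every remaining column (C1: 15>3, C2: 15>3, C3: 19>16, C4: 8>2).
Column's strategy C1 is strictly dominated by C2 (M: 18>0, B: 20>4) and is removed.
For Column, C2 strictly dominates C4 on the remaining rows (M: 18>1, B: 20>12); eliminate C4.
Among the remaining strategies, none is strictly dominated by another pure strategy of the same player, so the elimination stops.
Surviving strategies — Row: {M, B}; Column: {C2, C3}.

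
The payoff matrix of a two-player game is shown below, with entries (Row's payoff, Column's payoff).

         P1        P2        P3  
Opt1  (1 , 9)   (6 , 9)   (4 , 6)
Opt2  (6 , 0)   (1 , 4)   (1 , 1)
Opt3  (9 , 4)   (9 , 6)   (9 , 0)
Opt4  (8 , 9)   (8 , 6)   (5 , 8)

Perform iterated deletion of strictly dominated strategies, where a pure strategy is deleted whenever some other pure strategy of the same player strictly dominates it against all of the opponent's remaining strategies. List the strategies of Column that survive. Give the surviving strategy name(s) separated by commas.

P2

Row Opt1 is eliminated: Opt3 beats it against every remaining column (P1: 9>1, P2: 9>6, P3: 9>4).
For Row, Opt3 strictly dominates Opt2 on the remaining columns (P1: 9>6, P2: 9>1, P3: 9>1); eliminate Opt2.
For Row, Opt3 strictly dominates Opt4 on the remaining columns (P1: 9>8, P2: 9>8, P3: 9>5); eliminate Opt4.
Column's strategy P1 is strictly dominated by P2 (Opt3: 6>4) and is removed.
Column's strategy P3 is strictly dominated by P2 (Opt3: 6>0) and is removed.
Among the remaining strategies, none is strictly dominated by another pure strategy of the same player, so the elimination stops.
Surviving strategies — Row: {Opt3}; Column: {P2}.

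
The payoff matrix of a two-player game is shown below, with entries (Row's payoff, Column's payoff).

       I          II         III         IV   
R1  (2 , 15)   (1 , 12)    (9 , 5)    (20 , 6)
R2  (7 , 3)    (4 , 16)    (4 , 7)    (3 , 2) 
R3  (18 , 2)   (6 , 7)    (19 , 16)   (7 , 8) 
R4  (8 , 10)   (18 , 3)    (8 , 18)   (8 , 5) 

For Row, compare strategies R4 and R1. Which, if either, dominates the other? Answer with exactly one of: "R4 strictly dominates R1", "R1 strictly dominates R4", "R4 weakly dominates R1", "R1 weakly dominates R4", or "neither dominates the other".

neither dominates the other

Compare R4 to R1 across each choice by Column: I: 8>2, II: 18>1, III: 8<9, IV: 8<20.
R4 does better at I, II but worse at III, IV; neither strategy dominates the other.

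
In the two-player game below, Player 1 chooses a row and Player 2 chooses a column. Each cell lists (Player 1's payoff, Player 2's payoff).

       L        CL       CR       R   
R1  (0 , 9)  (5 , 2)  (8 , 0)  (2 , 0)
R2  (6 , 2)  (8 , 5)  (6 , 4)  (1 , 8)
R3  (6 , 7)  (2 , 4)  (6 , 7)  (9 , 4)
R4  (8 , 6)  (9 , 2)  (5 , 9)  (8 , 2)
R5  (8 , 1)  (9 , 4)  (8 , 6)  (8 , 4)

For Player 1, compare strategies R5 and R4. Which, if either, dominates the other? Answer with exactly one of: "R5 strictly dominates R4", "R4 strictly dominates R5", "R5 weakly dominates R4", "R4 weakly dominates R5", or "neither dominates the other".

R5 weakly dominates R4

R5's payoffs vs R4's, by Player 2's action — L: 8=8, CL: 9=9, CR: 8>5, R: 8=8.
R5 is at least as good everywhere and strictly better somewhere (tied only at L, CL, R), so R5 weakly but not strictly dominates R4.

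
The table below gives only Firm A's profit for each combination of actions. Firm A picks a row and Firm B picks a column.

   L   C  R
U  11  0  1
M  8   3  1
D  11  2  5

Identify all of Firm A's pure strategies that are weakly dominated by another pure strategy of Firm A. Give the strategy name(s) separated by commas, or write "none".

D weakly dominates U — L: 11=11, C: 2>0, R: 5>1.
Nothing dominates M: U at C (3>0); D at C (3>2).
D: no other strategy beats it everywhere (U at C (2>0); M at L (11>8)).

U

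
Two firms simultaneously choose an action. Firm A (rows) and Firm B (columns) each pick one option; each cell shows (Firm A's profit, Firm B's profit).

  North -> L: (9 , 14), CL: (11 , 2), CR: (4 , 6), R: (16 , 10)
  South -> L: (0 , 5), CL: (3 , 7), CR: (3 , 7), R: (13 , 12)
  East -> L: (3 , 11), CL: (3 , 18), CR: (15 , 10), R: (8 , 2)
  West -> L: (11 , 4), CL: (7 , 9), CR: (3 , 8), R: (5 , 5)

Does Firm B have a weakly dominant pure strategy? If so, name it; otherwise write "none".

none

L fails to dominate CL at South (5<7).
CL fails to dominate L at North (2<14).
CR fails to dominate L at North (6<14).
R fails to dominate L at North (10<14).
No single strategy dominates all the others.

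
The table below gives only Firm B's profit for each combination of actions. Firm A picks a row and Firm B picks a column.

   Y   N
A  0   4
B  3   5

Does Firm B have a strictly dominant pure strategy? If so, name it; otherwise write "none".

N vs Y: A: 4>0, B: 5>3.
N strictly beats every other strategy against every opponent action, so it is strictly dominant.

N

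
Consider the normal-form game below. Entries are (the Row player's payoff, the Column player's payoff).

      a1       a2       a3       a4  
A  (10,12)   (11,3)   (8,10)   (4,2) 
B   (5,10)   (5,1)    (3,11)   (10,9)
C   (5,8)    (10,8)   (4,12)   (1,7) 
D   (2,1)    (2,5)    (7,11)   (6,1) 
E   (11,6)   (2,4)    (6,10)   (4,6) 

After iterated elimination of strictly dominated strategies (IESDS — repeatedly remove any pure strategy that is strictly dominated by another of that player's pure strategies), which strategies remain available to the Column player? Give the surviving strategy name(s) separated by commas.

a1, a3

For the Row player, A strictly dominates C on the remaining columns (a1: 10>5, a2: 11>10, a3: 8>4, a4: 4>1); eliminate C.
Column a2 is eliminated: a3 beats it against every remaining row (A: 10>3, B: 11>1, D: 11>5, E: 10>4).
Column a4 is eliminated: a3 beats it against every remaining row (A: 10>2, B: 11>9, D: 11>1, E: 10>6).
The Row player's strategy B is strictly dominated by A (a1: 10>5, a3: 8>3) and is removed.
For the Row player, A strictly dominates D on the remaining columns (a1: 10>2, a3: 8>7); eliminate D.
Among the remaining strategies, none is strictly dominated by another pure strategy of the same player, so the elimination stops.
Surviving strategies — the Row player: {A, E}; the Column player: {a1, a3}.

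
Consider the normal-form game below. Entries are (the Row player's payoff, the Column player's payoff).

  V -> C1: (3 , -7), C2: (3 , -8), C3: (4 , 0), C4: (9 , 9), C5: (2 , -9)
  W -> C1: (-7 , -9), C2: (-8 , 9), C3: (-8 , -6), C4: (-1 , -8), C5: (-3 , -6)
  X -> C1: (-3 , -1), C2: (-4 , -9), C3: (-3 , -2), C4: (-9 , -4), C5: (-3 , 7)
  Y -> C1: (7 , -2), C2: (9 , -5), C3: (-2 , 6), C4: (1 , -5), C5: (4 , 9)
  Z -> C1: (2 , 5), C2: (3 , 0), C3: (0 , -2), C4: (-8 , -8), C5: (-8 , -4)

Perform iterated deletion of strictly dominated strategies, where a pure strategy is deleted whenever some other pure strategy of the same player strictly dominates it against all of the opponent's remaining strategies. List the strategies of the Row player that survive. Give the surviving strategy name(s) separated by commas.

The Row player's strategy W is strictly dominated by V (C1: 3>-7, C2: 3>-8, C3: 4>-8, C4: 9>-1, C5: 2>-3) and is removed.
Row X is eliminated: V beats it against every remaining column (C1: 3>-3, C2: 3>-4, C3: 4>-3, C4: 9>-9, C5: 2>-3).
The Column player's strategy C2 is strictly dominated by C1 (V: -7>-8, Y: -2>-5, Z: 5>0) and is removed.
For the Row player, V strictly dominates Z on the remaining columns (C1: 3>2, C3: 4>0, C4: 9>-8, C5: 2>-8); eliminate Z.
The Column player's strategy C1 is strictly dominated by C3 (V: 0>-7, Y: 6>-2) and is removed.
Among the remaining strategies, none is strictly dominated by another pure strategy of the same player, so the elimination stops.
Surviving strategies — the Row player: {V, Y}; the Column player: {C3, C4, C5}.

V, Y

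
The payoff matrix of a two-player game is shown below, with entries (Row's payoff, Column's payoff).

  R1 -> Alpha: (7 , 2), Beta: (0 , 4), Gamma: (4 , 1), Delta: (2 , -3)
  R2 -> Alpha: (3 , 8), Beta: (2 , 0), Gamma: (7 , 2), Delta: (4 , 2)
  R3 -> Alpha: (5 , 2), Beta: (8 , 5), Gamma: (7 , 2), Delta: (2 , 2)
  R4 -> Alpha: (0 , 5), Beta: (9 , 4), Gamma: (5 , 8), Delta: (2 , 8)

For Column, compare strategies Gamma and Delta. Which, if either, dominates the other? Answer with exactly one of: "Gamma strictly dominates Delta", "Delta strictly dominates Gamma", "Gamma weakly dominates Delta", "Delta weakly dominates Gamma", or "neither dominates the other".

Gamma weakly dominates Delta

Gamma's payoffs vs Delta's, by Row's action — R1: 1>-3, R2: 2=2, R3: 2=2, R4: 8=8.
Gamma is at least as good everywhere and strictly better somewhere (tied only at R2, R3, R4), so Gamma weakly but not strictly dominates Delta.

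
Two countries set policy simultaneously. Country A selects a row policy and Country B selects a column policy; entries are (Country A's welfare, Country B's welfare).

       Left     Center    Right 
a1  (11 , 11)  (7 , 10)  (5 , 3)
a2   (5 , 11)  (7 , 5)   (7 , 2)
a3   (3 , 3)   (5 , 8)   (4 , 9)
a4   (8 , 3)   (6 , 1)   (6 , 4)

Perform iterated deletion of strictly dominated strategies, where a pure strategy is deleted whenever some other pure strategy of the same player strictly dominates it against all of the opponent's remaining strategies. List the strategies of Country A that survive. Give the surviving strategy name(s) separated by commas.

a1, a2, a4

For Country A, a1 strictly dominates a3 on the remaining columns (Left: 11>3, Center: 7>5, Right: 5>4); eliminate a3.
Country B's strategy Center is strictly dominated by Left (a1: 11>10, a2: 11>5, a4: 3>1) and is removed.
Among the remaining strategies, none is strictly dominated by another pure strategy of the same player, so the elimination stops.
Surviving strategies — Country A: {a1, a2, a4}; Country B: {Left, Right}.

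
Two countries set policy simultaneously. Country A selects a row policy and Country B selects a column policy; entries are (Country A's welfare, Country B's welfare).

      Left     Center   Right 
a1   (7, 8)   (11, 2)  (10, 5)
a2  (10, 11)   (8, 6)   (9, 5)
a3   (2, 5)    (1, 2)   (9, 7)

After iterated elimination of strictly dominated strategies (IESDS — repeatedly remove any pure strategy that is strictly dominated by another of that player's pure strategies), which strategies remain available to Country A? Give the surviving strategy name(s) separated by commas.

Country A's strategy a3 is strictly dominated by a1 (Left: 7>2, Center: 11>1, Right: 10>9) and is removed.
For Country B, Left strictly dominates Center on the remaining rows (a1: 8>2, a2: 11>6); eliminate Center.
For Country B, Left strictly dominates Right on the remaining rows (a1: 8>5, a2: 11>5); eliminate Right.
For Country A, a2 strictly dominates a1 on the remaining columns (Left: 10>7); eliminate a1.
Among the remaining strategies, none is strictly dominated by another pure strategy of the same player, so the elimination stops.
Surviving strategies — Country A: {a2}; Country B: {Left}.

a2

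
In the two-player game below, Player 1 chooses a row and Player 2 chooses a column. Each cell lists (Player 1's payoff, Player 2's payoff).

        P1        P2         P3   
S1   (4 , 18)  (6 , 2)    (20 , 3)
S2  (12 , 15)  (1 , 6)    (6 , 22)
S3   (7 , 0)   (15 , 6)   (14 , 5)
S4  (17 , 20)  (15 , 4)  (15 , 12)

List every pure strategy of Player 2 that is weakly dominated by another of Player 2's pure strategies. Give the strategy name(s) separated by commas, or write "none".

none

P1: no other strategy beats it everywhere (P2 at S1 (18>2); P3 at S1 (18>3)).
Nothing dominates P2: P1 at S3 (6>0); P3 at S3 (6>5).
P3 is not dominated — it holds its own against P1 at S2 (22>15); P2 at S1 (3>2).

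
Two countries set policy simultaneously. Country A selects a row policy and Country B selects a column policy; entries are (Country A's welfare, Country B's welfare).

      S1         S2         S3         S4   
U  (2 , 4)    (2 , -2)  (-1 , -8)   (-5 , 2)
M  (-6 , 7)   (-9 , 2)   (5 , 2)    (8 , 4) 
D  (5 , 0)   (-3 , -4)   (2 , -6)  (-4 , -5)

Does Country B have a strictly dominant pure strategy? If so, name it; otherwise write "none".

S1 vs S2: U: 4>-2, M: 7>2, D: 0>-4.
S1 vs S3: U: 4>-8, M: 7>2, D: 0>-6.
S1 vs S4: U: 4>2, M: 7>4, D: 0>-5.
S1 strictly beats every other strategy against every opponent action, so it is strictly dominant.

S1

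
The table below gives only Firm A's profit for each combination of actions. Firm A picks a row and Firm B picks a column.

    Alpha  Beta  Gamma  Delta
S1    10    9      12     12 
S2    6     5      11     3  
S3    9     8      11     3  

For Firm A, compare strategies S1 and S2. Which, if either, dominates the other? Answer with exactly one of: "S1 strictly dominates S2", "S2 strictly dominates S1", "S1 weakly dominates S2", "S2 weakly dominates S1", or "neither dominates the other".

S1's payoffs vs S2's, by Firm B's action — Alpha: 10>6, Beta: 9>5, Gamma: 12>11, Delta: 12>3.
S1 gives a strictly higher payoff against each choice by Firm B, so S1 strictly dominates S2.

S1 strictly dominates S2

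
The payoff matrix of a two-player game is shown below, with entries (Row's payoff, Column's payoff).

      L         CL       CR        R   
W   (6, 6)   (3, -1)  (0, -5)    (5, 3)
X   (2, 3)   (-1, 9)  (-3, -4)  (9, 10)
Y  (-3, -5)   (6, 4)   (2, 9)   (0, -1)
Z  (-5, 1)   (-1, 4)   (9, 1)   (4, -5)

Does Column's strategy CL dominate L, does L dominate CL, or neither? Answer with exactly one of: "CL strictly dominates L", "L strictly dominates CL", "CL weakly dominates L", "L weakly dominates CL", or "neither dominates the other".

CL's payoffs vs L's, by Row's action — W: -1<6, X: 9>3, Y: 4>-5, Z: 4>1.
CL does better at X, Y, Z but worse at W; neither strategy dominates the other.

neither dominates the other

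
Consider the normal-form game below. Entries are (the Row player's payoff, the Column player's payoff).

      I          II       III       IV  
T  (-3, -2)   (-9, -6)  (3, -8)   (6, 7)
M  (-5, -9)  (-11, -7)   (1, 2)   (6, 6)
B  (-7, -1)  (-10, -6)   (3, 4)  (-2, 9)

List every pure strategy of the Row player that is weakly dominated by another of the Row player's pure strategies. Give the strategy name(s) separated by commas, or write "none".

T: no other strategy beats it everywhere (M at I (-3>-5); B at I (-3>-7)).
T weakly dominates M — I: -3>-5, II: -9>-11, III: 3>1, IV: 6=6.
B is weakly dominated by T (I: -3>-7, II: -9>-10, III: 3=3, IV: 6>-2).

M, B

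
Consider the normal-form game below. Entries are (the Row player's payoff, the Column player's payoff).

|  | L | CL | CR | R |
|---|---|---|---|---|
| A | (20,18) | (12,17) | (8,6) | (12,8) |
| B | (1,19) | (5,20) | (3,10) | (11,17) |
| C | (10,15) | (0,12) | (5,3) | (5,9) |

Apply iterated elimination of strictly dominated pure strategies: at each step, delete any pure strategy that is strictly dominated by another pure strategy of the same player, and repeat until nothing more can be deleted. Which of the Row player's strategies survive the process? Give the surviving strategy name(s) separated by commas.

For the Row player, A strictly dominates B on the remaining columns (L: 20>1, CL: 12>5, CR: 8>3, R: 12>11); eliminate B.
The Row player's strategy C is strictly dominated by A (L: 20>10, CL: 12>0, CR: 8>5, R: 12>5) and is removed.
Column CL is eliminated: L beats it against every remaining row (A: 18>17).
Column CR is eliminated: L beats it against every remaining row (A: 18>6).
The Column player's strategy R is strictly dominated by L (A: 18>8) and is removed.
Among the remaining strategies, none is strictly dominated by another pure strategy of the same player, so the elimination stops.
Surviving strategies — the Row player: {A}; the Column player: {L}.

A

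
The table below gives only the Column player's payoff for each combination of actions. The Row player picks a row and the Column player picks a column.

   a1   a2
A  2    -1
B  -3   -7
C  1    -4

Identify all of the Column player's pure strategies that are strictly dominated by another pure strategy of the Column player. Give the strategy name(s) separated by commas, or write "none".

a2

a1 is not dominated — it holds its own against a2 at A (2>-1).
a2 is strictly dominated by a1 (A: 2>-1, B: -3>-7, C: 1>-4).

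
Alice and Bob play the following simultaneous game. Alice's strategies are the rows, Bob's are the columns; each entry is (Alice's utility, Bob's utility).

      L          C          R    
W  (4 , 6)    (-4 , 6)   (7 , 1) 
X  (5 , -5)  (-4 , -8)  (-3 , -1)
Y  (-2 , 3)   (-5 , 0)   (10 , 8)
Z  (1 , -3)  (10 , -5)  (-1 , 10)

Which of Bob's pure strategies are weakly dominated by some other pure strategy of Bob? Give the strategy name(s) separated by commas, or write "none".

L is not dominated — it holds its own against C at X (-5>-8); R at W (6>1).
C: dominated, since L does at least as well everywhere (W: 6=6, X: -5>-8, Y: 3>0, Z: -3>-5).
Nothing dominates R: L at X (-1>-5); C at X (-1>-8).

C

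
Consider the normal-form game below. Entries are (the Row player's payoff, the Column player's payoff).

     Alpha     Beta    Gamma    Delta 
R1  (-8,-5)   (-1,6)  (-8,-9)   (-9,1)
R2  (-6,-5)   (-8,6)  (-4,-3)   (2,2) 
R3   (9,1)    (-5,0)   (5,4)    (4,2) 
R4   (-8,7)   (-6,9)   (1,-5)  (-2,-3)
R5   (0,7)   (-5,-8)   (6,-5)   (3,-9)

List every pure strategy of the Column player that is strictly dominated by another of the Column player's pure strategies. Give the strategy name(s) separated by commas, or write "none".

Alpha: no other strategy beats it everywhere (Beta at R3 (1>0); Gamma at R1 (-5>-9); Delta at R4 (7>-3)).
Beta is not dominated — it holds its own against Alpha at R1 (6>-5); Gamma at R1 (6>-9); Delta at R1 (6>1).
Nothing dominates Gamma: Alpha at R2 (-3>-5); Beta at R3 (4>0); Delta at R3 (4>2).
Delta: no other strategy beats it everywhere (Alpha at R1 (1>-5); Beta at R3 (2>0); Gamma at R1 (1>-9)).

none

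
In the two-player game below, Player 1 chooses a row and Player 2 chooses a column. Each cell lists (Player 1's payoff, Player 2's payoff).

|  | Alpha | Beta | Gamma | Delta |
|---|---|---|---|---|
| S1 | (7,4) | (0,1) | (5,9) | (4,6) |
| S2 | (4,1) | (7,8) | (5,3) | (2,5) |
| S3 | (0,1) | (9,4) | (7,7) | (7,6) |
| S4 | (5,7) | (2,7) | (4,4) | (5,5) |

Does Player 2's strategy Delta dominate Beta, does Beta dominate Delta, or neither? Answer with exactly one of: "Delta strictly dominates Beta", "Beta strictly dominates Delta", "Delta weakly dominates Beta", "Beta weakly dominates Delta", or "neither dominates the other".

Compare Delta to Beta across each choice by Player 1: S1: 6>1, S2: 5<8, S3: 6>4, S4: 5<7.
Delta does better at S1, S3 but worse at S2, S4; neither strategy dominates the other.

neither dominates the other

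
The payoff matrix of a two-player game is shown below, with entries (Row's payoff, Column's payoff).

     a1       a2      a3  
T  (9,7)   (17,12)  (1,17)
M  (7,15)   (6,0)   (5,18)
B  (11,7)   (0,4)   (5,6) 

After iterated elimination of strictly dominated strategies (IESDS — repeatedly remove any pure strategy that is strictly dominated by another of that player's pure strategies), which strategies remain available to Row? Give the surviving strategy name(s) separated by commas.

M, B

For Column, a3 strictly dominates a2 on the remaining rows (T: 17>12, M: 18>0, B: 6>4); eliminate a2.
Row's strategy T is strictly dominated by B (a1: 11>9, a3: 5>1) and is removed.
Among the remaining strategies, none is strictly dominated by another pure strategy of the same player, so the elimination stops.
Surviving strategies — Row: {M, B}; Column: {a1, a3}.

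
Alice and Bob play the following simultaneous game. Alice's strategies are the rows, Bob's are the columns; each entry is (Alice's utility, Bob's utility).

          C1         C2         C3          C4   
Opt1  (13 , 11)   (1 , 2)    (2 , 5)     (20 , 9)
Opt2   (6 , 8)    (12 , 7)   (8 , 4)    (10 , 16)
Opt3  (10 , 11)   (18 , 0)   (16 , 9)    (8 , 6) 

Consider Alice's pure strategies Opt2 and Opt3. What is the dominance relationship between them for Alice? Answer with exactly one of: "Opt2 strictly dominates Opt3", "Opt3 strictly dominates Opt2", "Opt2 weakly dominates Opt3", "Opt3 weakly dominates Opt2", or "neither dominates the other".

Compare Opt2 to Opt3 across every action of Bob: C1: 6<10, C2: 12<18, C3: 8<16, C4: 10>8.
Opt2 does better at C4 but worse at C1, C2, C3; neither strategy dominates the other.

neither dominates the other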